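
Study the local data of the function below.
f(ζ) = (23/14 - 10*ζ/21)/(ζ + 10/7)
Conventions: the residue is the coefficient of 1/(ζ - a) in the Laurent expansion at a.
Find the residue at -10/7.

At the order-1 pole -10/7 set g(ζ) = (ζ - (-10/7))*f(ζ) = 23/14 - 10*ζ/21.
Simple pole: residue = g(a) at a = -10/7, which is 683/294.

The residue is 683/294.


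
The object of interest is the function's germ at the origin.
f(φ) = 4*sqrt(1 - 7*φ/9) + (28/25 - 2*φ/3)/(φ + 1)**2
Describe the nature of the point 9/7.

The term (4)*sqrt(1 - φ/(9/7)) has argument 1 - 9/7/(9/7) = 0 at 9/7: a square-root (algebraic, two-sheeted) branch point; the remaining terms are analytic or single-valued there.

The point is an algebraic (square-root) branch point.


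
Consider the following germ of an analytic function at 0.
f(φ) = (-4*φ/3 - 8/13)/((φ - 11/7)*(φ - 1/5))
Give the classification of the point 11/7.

The denominator factor φ - 11/7 vanishes at 11/7 and appears to the power 1; the numerator there equals -740/273, nonzero, and no other factor vanishes.
Hence a pole whose order is the multiplicity, 1.

The point is a pole of order 1.


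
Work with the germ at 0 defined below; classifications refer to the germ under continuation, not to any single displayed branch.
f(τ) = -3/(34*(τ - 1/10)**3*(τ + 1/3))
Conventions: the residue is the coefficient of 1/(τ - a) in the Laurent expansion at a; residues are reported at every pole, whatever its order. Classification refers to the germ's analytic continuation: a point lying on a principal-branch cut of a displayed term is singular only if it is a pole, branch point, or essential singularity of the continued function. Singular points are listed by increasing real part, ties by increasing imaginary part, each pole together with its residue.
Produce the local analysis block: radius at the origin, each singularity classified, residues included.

Denominator factor (τ - 1/10)^3: pole of order 3 at 1/10, modulus 1/10.
Denominator factor (τ + 1/3): pole of order 1 at -1/3, modulus 1/3.
The radius of convergence is the smallest modulus among the singular points: 1/10.
At the order-1 pole -1/3 set g(τ) = (τ - (-1/3))*f(τ) = -3/(34*(τ - 1/10)**3).
Simple pole: residue = g(a) at a = -1/3, which is 40500/37349.
At the order-3 pole 1/10 set g(τ) = (τ - (1/10))^3*f(τ) = -3/(34*(τ + 1/3)).
Order-3 pole: residue = g''(a)/2; g''(1/10) = -81000/37349, so the residue is -40500/37349.
List the singular points by increasing real part (a conjugate pair: the negative imaginary part first).

Radius of convergence at 0: 1/10.
At -1/3: a pole of order 1; residue 40500/37349.
At 1/10: a pole of order 3; residue -40500/37349.


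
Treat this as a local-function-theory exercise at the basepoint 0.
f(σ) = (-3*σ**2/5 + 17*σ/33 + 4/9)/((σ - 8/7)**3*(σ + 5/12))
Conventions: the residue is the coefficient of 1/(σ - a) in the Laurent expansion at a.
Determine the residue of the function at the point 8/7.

The residue is 819084/24729001.

At the order-3 pole 8/7 set g(σ) = (σ - (8/7))^3*f(σ) = (-3*σ**2/5 + 17*σ/33 + 4/9)/(σ + 5/12).
Order-3 pole: residue = g''(a)/2; g''(8/7) = 1638168/24729001, so the residue is 819084/24729001.


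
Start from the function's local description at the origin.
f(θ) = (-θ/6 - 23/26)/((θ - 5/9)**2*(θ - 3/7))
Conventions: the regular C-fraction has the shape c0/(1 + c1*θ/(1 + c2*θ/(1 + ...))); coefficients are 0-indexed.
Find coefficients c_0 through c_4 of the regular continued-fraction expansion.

The regular C-fraction coefficients are [4347/650, -704/115, 507577/242880, -334487643/255238720, 17646773760/50215390231].

Taylor coefficients (expand at 0): a_0 = 4347/650, a_1 = 66528/1625, a_2 = 2682351/16250, a_3 = 22482516/40625, a_4 = 135827279/81250.
c0 = a_0 = 4347/650. Peel one level at a time: if S = 1 + c*θ/S' with S'(0) = 1, then c is the θ-coefficient of S and S' = c*θ/(S - 1).
S_1 = c0/f = 1 + (-704/115)*θ + (507577/39675)*θ^2 + ...; c1 = -704/115.
S_2 = c1*θ/(S_1 - 1) = 1 + (507577/242880)*θ + (33933529/12390400)*θ^2 + ...; c2 = 507577/242880.
S_3 = c2*θ/(S_2 - 1) = 1 + (-334487643/255238720)*θ + (2421418104/5257845121)*θ^2 + ...; c3 = -334487643/255238720.
S_4 = c3*θ/(S_3 - 1) = 1 + (17646773760/50215390231)*θ + ...; c4 = 17646773760/50215390231.


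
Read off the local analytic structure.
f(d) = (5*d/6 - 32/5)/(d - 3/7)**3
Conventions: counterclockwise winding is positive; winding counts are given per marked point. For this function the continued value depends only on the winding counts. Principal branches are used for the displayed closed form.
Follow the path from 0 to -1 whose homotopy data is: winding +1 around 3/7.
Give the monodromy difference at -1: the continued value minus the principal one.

The function is rational, hence single-valued: continuing it around any pole returns the same value, so the difference is 0.

Continued minus principal equals 0.


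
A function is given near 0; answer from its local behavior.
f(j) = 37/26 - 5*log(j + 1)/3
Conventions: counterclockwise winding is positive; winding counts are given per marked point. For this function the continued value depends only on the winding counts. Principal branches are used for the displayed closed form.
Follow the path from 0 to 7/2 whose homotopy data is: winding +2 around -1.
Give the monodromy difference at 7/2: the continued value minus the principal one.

Continued minus principal equals -(20/3)*pi*i.

The rational part is single-valued and drops out of the difference; each branch term changes only by its own monodromy.
(-5/3)*log(1 - j/(-1)): each positive loop around -1 adds 2*pi*i to the log, so winding +2 contributes (-5/3)*(2)*2*pi*i = -(20/3)*pi*i.
Summing the contributions at j = 7/2 gives -(20/3)*pi*i.


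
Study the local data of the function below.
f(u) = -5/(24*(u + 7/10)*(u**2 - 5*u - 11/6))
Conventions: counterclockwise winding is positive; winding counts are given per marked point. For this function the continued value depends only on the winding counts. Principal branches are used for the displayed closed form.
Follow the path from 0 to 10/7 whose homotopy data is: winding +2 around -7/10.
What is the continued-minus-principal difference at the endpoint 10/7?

The function is rational, hence single-valued: continuing it around any pole returns the same value, so the difference is 0.

Continued minus principal equals 0.


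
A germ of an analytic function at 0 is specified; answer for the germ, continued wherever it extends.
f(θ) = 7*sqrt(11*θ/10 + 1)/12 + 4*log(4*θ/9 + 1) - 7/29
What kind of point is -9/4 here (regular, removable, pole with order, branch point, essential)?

The point is a logarithmic branch point.

The term (4)*log(1 - θ/(-9/4)) has argument 1 - -9/4/(-9/4) = 0 at -9/4: a logarithmic (infinitely-sheeted) branch point; the remaining terms are analytic or single-valued there.


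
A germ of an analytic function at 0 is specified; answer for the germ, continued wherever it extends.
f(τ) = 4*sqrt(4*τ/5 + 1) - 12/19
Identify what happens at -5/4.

The point is an algebraic (square-root) branch point.

The term (4)*sqrt(1 - τ/(-5/4)) has argument 1 - -5/4/(-5/4) = 0 at -5/4: a square-root (algebraic, two-sheeted) branch point; the remaining terms are analytic or single-valued there.


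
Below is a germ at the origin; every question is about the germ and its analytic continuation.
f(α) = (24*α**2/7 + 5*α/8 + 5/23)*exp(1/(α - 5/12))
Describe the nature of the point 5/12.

The exponent 1/(α - (5/12)) has a pole at 5/12, so exp(1/(α - (5/12))) takes every nonzero value near it: an essential singularity (not a pole of any order).

The point is an essential singularity.


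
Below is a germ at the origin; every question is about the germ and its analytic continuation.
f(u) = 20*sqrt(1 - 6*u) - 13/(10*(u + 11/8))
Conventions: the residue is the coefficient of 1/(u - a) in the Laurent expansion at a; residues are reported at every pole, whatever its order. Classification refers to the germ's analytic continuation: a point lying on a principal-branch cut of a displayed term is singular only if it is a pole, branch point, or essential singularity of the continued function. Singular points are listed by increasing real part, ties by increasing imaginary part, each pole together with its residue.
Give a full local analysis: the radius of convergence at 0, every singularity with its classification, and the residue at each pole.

Denominator factor (u + 11/8): pole of order 1 at -11/8, modulus 11/8.
Branch term (20)*sqrt(1 - u/(1/6)): its argument vanishes at u = 1/6, a square-root branch point, modulus 1/6.
The radius of convergence is the smallest modulus among the singular points: 1/6.
The branch term is analytic at -11/8 and contributes nothing to the residue; only the rational part matters.
At the order-1 pole -11/8 set g(u) = (u - (-11/8))*(rational part) = -13/10.
Simple pole: residue = g(a) at a = -11/8, which is -13/10.
List the singular points by increasing real part (a conjugate pair: the negative imaginary part first).

Radius of convergence at 0: 1/6.
At -11/8: a pole of order 1; residue -13/10.
At 1/6: an algebraic (square-root) branch point.


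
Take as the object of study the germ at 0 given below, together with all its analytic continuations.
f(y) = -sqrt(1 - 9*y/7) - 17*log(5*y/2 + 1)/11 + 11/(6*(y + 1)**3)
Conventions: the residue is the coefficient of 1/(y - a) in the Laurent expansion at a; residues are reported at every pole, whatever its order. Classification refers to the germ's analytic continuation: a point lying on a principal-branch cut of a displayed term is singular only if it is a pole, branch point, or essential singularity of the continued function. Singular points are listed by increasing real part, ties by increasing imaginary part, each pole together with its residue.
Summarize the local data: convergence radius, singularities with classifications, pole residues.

Denominator factor (y + 1)^3: pole of order 3 at -1, modulus 1.
Branch term (-17/11)*log(1 - y/(-2/5)): its argument vanishes at y = -2/5, a logarithmic branch point, modulus 2/5.
Branch term (-1)*sqrt(1 - y/(7/9)): its argument vanishes at y = 7/9, a square-root branch point, modulus 7/9.
The radius of convergence is the smallest modulus among the singular points: 2/5.
The branch terms are analytic at -1 and contribute nothing to the residue; only the rational part matters.
At the order-3 pole -1 set g(y) = (y - (-1))^3*(rational part) = 11/6.
Order-3 pole: residue = g''(a)/2; g''(-1) = 0, so the residue is 0.
List the singular points by increasing real part (a conjugate pair: the negative imaginary part first).

Radius of convergence at 0: 2/5.
At -1: a pole of order 3; residue 0.
At -2/5: a logarithmic branch point.
At 7/9: an algebraic (square-root) branch point.


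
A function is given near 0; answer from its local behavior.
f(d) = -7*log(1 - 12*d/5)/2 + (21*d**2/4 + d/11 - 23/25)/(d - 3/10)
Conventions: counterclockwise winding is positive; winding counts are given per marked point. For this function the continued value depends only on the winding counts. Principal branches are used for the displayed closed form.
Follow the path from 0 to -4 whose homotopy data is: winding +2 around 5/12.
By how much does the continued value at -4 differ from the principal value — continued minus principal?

Continued minus principal equals -(14)*pi*i.

The rational part is single-valued and drops out of the difference; each branch term changes only by its own monodromy.
(-7/2)*log(1 - d/(5/12)): each positive loop around 5/12 adds 2*pi*i to the log, so winding +2 contributes (-7/2)*(2)*2*pi*i = -(14)*pi*i.
Summing the contributions at d = -4 gives -(14)*pi*i.


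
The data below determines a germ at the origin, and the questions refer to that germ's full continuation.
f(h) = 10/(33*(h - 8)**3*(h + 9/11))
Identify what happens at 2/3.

The point is a regular point.

Denominator factors: h - 8 = -22/3 at h = 2/3; h + 9/11 = 49/33 at h = 2/3 — none vanishes.
So the germ continues analytically to 2/3.


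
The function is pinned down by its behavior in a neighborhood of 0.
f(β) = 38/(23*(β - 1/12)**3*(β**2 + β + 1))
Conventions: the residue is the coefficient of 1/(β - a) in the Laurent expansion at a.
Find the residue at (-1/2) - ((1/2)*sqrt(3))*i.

The residue is (-15365376/89007539) + ((42134400/89007539)*sqrt(3))*i.

The factor β**2 + β + 1 splits as (β - a)(β - a') with a = (-1/2) - ((1/2)*sqrt(3))*i, a' = (-1/2) + ((1/2)*sqrt(3))*i. At the order-1 pole a set g(β) = (β - a)*f(β) = [38/(23*(β - 1/12)**3)] / (β - a').
Simple pole: residue = g(a) at a = (-1/2) - ((1/2)*sqrt(3))*i, which is (-15365376/89007539) + ((42134400/89007539)*sqrt(3))*i.


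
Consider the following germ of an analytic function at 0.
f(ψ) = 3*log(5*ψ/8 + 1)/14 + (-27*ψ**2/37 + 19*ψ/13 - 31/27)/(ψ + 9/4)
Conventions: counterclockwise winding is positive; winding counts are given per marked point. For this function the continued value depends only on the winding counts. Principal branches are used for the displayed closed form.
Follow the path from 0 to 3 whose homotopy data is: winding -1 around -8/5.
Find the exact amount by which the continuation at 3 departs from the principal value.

The rational part is single-valued and drops out of the difference; each branch term changes only by its own monodromy.
(3/14)*log(1 - ψ/(-8/5)): each positive loop around -8/5 adds 2*pi*i to the log, so winding -1 contributes (3/14)*(-1)*2*pi*i = -(3/7)*pi*i.
Summing the contributions at ψ = 3 gives -(3/7)*pi*i.

Continued minus principal equals -(3/7)*pi*i.


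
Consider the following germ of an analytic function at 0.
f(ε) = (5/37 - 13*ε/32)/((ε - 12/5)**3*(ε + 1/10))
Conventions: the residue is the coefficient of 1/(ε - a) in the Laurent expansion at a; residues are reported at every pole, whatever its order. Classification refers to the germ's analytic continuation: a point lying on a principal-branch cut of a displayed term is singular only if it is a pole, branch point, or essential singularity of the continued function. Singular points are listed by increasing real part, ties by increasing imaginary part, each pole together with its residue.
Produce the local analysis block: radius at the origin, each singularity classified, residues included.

Denominator factor (ε - 12/5)^3: pole of order 3 at 12/5, modulus 12/5.
Denominator factor (ε + 1/10): pole of order 1 at -1/10, modulus 1/10.
The radius of convergence is the smallest modulus among the singular points: 1/10.
At the order-1 pole -1/10 set g(ε) = (ε - (-1/10))*f(ε) = (5/37 - 13*ε/32)/(ε - 12/5)**3.
Simple pole: residue = g(a) at a = -1/10, which is -2081/185000.
At the order-3 pole 12/5 set g(ε) = (ε - (12/5))^3*f(ε) = (5/37 - 13*ε/32)/(ε + 1/10).
Order-3 pole: residue = g''(a)/2; g''(12/5) = 2081/92500, so the residue is 2081/185000.
List the singular points by increasing real part (a conjugate pair: the negative imaginary part first).

Radius of convergence at 0: 1/10.
At -1/10: a pole of order 1; residue -2081/185000.
At 12/5: a pole of order 3; residue 2081/185000.


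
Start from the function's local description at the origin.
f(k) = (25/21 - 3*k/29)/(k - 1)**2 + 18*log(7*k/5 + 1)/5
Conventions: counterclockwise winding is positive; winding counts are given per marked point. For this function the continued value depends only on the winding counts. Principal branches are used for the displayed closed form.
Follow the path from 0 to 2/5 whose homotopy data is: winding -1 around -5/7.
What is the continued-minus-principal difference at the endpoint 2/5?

The rational part is single-valued and drops out of the difference; each branch term changes only by its own monodromy.
(18/5)*log(1 - k/(-5/7)): each positive loop around -5/7 adds 2*pi*i to the log, so winding -1 contributes (18/5)*(-1)*2*pi*i = -(36/5)*pi*i.
Summing the contributions at k = 2/5 gives -(36/5)*pi*i.

Continued minus principal equals -(36/5)*pi*i.


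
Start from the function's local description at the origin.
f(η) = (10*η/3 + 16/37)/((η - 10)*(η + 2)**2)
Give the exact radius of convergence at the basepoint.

Denominator factor (η + 2)^2: pole of order 2 at -2, modulus 2.
Denominator factor (η - 10): pole of order 1 at 10, modulus 10.
The radius of convergence is the smallest modulus among the singular points: 2.

The radius of convergence is 2.


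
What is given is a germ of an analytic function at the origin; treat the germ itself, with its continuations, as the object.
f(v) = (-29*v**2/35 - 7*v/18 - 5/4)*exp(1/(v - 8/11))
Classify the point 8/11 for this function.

The point is an essential singularity.

The exponent 1/(v - (8/11)) has a pole at 8/11, so exp(1/(v - (8/11))) takes every nonzero value near it: an essential singularity (not a pole of any order).


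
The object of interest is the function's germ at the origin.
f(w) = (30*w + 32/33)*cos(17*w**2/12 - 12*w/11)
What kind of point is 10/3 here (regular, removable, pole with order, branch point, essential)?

The point is a regular point.

There is no denominator, hence no pole anywhere.
The factor cos(17*w**2/12 - 12*w/11) is entire.
So the germ continues analytically to 10/3.


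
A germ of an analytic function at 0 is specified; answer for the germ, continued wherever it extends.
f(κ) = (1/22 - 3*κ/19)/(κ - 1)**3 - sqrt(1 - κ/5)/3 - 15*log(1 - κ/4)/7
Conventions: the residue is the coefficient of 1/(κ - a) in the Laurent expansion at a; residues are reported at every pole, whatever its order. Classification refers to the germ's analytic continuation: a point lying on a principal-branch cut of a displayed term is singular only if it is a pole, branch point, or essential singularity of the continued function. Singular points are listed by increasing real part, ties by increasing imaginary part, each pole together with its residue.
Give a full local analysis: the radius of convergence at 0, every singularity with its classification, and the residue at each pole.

Denominator factor (κ - 1)^3: pole of order 3 at 1, modulus 1.
Branch term (-15/7)*log(1 - κ/(4)): its argument vanishes at κ = 4, a logarithmic branch point, modulus 4.
Branch term (-1/3)*sqrt(1 - κ/(5)): its argument vanishes at κ = 5, a square-root branch point, modulus 5.
The radius of convergence is the smallest modulus among the singular points: 1.
The branch terms are analytic at 1 and contribute nothing to the residue; only the rational part matters.
At the order-3 pole 1 set g(κ) = (κ - (1))^3*(rational part) = 1/22 - 3*κ/19.
Order-3 pole: residue = g''(a)/2; g''(1) = 0, so the residue is 0.
List the singular points by increasing real part (a conjugate pair: the negative imaginary part first).

Radius of convergence at 0: 1.
At 1: a pole of order 3; residue 0.
At 4: a logarithmic branch point.
At 5: an algebraic (square-root) branch point.


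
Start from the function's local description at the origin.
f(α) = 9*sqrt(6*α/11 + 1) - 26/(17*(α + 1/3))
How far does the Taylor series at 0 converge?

Denominator factor (α + 1/3): pole of order 1 at -1/3, modulus 1/3.
Branch term (9)*sqrt(1 - α/(-11/6)): its argument vanishes at α = -11/6, a square-root branch point, modulus 11/6.
The radius of convergence is the smallest modulus among the singular points: 1/3.

The radius of convergence is 1/3.


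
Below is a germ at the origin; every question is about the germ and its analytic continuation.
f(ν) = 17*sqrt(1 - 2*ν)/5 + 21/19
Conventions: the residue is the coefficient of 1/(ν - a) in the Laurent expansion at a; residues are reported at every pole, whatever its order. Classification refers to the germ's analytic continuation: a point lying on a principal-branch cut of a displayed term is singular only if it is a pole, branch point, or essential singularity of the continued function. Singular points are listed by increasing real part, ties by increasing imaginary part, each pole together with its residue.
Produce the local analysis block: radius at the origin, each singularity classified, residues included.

Radius of convergence at 0: 1/2.
At 1/2: an algebraic (square-root) branch point.

Branch term (17/5)*sqrt(1 - ν/(1/2)): its argument vanishes at ν = 1/2, a square-root branch point, modulus 1/2.
The radius of convergence is the smallest modulus among the singular points: 1/2.


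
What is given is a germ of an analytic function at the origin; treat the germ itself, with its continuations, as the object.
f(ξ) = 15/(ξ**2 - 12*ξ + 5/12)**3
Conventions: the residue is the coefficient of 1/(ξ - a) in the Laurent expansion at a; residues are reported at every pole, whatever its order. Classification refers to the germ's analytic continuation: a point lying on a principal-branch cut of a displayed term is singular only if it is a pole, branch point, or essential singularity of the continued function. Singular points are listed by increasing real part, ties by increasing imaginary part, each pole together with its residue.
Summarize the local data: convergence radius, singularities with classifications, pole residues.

Radius of convergence at 0: 6 - (1/6)*sqrt(1281).
At 6 - (1/6)*sqrt(1281): a pole of order 3; residue -(810/77854483)*sqrt(1281).
At 6 + (1/6)*sqrt(1281): a pole of order 3; residue (810/77854483)*sqrt(1281).

Denominator factor (ξ**2 - 12*ξ + 5/12)^3: discriminant 427/3, real irrational roots 6 + (1/6)*sqrt(1281) and 6 - (1/6)*sqrt(1281); poles of order 3, moduli 6 + (1/6)*sqrt(1281) and 6 - (1/6)*sqrt(1281).
The radius of convergence is the smallest modulus among the singular points: 6 - (1/6)*sqrt(1281).
The factor ξ**2 - 12*ξ + 5/12 splits as (ξ - a)(ξ - a') with a = 6 - (1/6)*sqrt(1281), a' = 6 + (1/6)*sqrt(1281). At the order-3 pole a set g(ξ) = (ξ - a)^3*f(ξ) = [15] / (ξ - a')^3.
Order-3 pole: residue = g''(a)/2; g''(6 - (1/6)*sqrt(1281)) = -(1620/77854483)*sqrt(1281), so the residue is -(810/77854483)*sqrt(1281).
The factor ξ**2 - 12*ξ + 5/12 splits as (ξ - a)(ξ - a') with a = 6 + (1/6)*sqrt(1281), a' = 6 - (1/6)*sqrt(1281). At the order-3 pole a set g(ξ) = (ξ - a)^3*f(ξ) = [15] / (ξ - a')^3.
Order-3 pole: residue = g''(a)/2; g''(6 + (1/6)*sqrt(1281)) = (1620/77854483)*sqrt(1281), so the residue is (810/77854483)*sqrt(1281).
List the singular points by increasing real part (a conjugate pair: the negative imaginary part first).


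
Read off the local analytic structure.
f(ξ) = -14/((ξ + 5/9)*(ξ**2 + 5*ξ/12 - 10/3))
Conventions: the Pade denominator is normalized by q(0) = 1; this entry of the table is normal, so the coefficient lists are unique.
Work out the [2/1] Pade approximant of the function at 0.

Taylor coefficients needed (expand at 0): a_0 = 189/25, a_1 = -12663/1000, a_2 = 1007181/40000, a_3 = -71586207/1600000.
Write the denominator as Q(ξ) = 1 + q1*ξ. Requiring Q*f - P = O(ξ^4) with deg P <= 2 kills the coefficients of ξ^3..ξ^3 in Q*f:
  ξ^3: a_3 + q1*a_2 = 0, i.e. -71586207/1600000 + (1007181/40000)*q1 = 0.
Solving this linear system: q1 = 378763/213160.
The numerator is Q*f truncated at degree 2: P0 = a_0 = 189/25; P1 = a_1 + q1*a_0 = 102627/133225; P2 = a_2 + q1*a_1 = 1784349/666125.

The Pade approximant has numerator coefficients [189/25, 102627/133225, 1784349/666125]; denominator coefficients [1, 378763/213160].


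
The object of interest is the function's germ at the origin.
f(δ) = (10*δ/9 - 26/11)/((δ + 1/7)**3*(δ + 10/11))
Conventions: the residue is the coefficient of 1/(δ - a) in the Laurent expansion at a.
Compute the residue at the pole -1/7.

At the order-3 pole -1/7 set g(δ) = (δ - (-1/7))^3*f(δ) = (10*δ/9 - 26/11)/(δ + 10/11).
Order-3 pole: residue = g''(a)/2; g''(-1/7) = -27724004/1848411, so the residue is -13862002/1848411.

The residue is -13862002/1848411.


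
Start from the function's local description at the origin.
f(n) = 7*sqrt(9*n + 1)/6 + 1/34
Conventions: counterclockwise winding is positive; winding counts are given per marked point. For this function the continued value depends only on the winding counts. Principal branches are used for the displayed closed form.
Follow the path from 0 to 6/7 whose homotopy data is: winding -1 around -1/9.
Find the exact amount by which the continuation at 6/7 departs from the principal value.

Continued minus principal equals -(1/3)*sqrt(427).

The rational part is single-valued and drops out of the difference; each branch term changes only by its own monodromy.
(7/6)*sqrt(1 - n/(-1/9)): winding -1 is odd, the square root flips sign, contributing -2*(7/6)*sqrt(1 - (6/7)/(-1/9)) = -2*(7/6)*sqrt(61/7) = -(1/3)*sqrt(427).
Summing the contributions at n = 6/7 gives -(1/3)*sqrt(427).


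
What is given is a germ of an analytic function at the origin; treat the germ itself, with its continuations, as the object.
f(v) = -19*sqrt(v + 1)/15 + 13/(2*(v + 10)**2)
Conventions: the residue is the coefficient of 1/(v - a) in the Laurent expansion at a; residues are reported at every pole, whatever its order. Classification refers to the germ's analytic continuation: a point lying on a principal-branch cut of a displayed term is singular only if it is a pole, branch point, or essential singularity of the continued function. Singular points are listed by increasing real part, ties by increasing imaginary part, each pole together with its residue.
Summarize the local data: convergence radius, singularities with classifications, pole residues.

Denominator factor (v + 10)^2: pole of order 2 at -10, modulus 10.
Branch term (-19/15)*sqrt(1 - v/(-1)): its argument vanishes at v = -1, a square-root branch point, modulus 1.
The radius of convergence is the smallest modulus among the singular points: 1.
The branch term is analytic at -10 and contributes nothing to the residue; only the rational part matters.
At the order-2 pole -10 set g(v) = (v - (-10))^2*(rational part) = 13/2.
Order-2 pole: residue = g'(a); g'(-10) = 0, so the residue is 0.
List the singular points by increasing real part (a conjugate pair: the negative imaginary part first).

Radius of convergence at 0: 1.
At -10: a pole of order 2; residue 0.
At -1: an algebraic (square-root) branch point.


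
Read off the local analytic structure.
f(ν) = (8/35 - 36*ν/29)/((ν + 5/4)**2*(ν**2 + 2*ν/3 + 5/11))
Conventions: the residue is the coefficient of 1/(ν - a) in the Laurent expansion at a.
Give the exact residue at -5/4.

At the order-2 pole -5/4 set g(ν) = (ν - (-5/4))^2*f(ν) = (8/35 - 36*ν/29)/(ν**2 + 2*ν/3 + 5/11).
Order-2 pole: residue = g'(a); g'(-5/4) = 507764928/396484375, so the residue is 507764928/396484375.

The residue is 507764928/396484375.


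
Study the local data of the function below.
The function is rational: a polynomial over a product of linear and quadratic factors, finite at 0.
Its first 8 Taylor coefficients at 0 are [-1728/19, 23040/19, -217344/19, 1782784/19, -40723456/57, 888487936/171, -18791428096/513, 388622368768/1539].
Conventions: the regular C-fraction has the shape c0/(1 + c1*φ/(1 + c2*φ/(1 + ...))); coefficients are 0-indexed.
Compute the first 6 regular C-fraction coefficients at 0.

Taylor coefficients (read off): a_0 = -1728/19, a_1 = 23040/19, a_2 = -217344/19, a_3 = 1782784/19, a_4 = -40723456/57, a_5 = 888487936/171.
c0 = a_0 = -1728/19. Peel one level at a time: if S = 1 + c*φ/S' with S'(0) = 1, then c is the φ-coefficient of S and S' = c*φ/(S - 1).
S_1 = c0/f = 1 + (40/3)*φ + (52)*φ^2 + ...; c1 = 40/3.
S_2 = c1*φ/(S_1 - 1) = 1 + (-39/10)*φ + (1161/100)*φ^2 + ...; c2 = -39/10.
S_3 = c2*φ/(S_2 - 1) = 1 + (387/130)*φ + (144/169)*φ^2 + ...; c3 = 387/130.
S_4 = c3*φ/(S_3 - 1) = 1 + (-160/559)*φ + (640/1849)*φ^2 + ...; c4 = -160/559.
S_5 = c4*φ/(S_4 - 1) = 1 + (52/43)*φ + ...; c5 = 52/43.

The regular C-fraction coefficients are [-1728/19, 40/3, -39/10, 387/130, -160/559, 52/43].


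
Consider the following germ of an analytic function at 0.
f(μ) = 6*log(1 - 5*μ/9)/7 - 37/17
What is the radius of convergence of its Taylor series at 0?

Branch term (6/7)*log(1 - μ/(9/5)): its argument vanishes at μ = 9/5, a logarithmic branch point, modulus 9/5.
The radius of convergence is the smallest modulus among the singular points: 9/5.

The radius of convergence is 9/5.


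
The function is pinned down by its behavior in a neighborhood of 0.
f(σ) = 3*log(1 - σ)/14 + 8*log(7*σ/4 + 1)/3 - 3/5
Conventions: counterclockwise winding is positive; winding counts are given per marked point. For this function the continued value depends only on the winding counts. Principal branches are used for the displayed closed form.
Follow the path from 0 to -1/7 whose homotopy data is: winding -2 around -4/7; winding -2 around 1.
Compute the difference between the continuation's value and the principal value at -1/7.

The rational part is single-valued and drops out of the difference; each branch term changes only by its own monodromy.
(3/14)*log(1 - σ/(1)): each positive loop around 1 adds 2*pi*i to the log, so winding -2 contributes (3/14)*(-2)*2*pi*i = -(6/7)*pi*i.
(8/3)*log(1 - σ/(-4/7)): each positive loop around -4/7 adds 2*pi*i to the log, so winding -2 contributes (8/3)*(-2)*2*pi*i = -(32/3)*pi*i.
Summing the contributions at σ = -1/7 gives -(242/21)*pi*i.

Continued minus principal equals -(242/21)*pi*i.


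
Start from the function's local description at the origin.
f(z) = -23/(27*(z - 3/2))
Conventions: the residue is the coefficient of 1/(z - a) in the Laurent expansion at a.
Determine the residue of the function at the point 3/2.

At the order-1 pole 3/2 set g(z) = (z - (3/2))*f(z) = -23/27.
Simple pole: residue = g(a) at a = 3/2, which is -23/27.

The residue is -23/27.


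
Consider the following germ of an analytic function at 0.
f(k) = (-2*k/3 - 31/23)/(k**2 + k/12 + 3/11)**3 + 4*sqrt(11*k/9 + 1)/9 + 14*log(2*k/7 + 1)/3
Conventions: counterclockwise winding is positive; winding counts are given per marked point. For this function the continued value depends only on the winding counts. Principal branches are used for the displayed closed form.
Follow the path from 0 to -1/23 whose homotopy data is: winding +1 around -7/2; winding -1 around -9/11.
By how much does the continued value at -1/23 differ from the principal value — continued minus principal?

Continued minus principal equals (-(112/621)*sqrt(23)) + ((28/3)*pi)*i.

The rational part is single-valued and drops out of the difference; each branch term changes only by its own monodromy.
(4/9)*sqrt(1 - k/(-9/11)): winding -1 is odd, the square root flips sign, contributing -2*(4/9)*sqrt(1 - (-1/23)/(-9/11)) = -2*(4/9)*sqrt(196/207) = -(112/621)*sqrt(23).
(14/3)*log(1 - k/(-7/2)): each positive loop around -7/2 adds 2*pi*i to the log, so winding +1 contributes (14/3)*(1)*2*pi*i = (28/3)*pi*i.
Summing the contributions at k = -1/23 gives (-(112/621)*sqrt(23)) + ((28/3)*pi)*i.


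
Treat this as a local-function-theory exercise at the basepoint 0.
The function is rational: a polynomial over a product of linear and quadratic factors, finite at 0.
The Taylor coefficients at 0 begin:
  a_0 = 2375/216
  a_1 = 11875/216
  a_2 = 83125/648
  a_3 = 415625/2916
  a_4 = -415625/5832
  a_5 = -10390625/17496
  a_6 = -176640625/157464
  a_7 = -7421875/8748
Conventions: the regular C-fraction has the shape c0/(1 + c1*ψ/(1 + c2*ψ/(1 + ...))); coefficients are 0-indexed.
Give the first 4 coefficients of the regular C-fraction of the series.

The regular C-fraction coefficients are [2375/216, -5, 8/3, -77/72].

Taylor coefficients (read off): a_0 = 2375/216, a_1 = 11875/216, a_2 = 83125/648, a_3 = 415625/2916.
c0 = a_0 = 2375/216. Peel one level at a time: if S = 1 + c*ψ/S' with S'(0) = 1, then c is the ψ-coefficient of S and S' = c*ψ/(S - 1).
S_1 = c0/f = 1 + (-5)*ψ + (40/3)*ψ^2 + ...; c1 = -5.
S_2 = c1*ψ/(S_1 - 1) = 1 + (8/3)*ψ + (77/27)*ψ^2 + ...; c2 = 8/3.
S_3 = c2*ψ/(S_2 - 1) = 1 + (-77/72)*ψ + ...; c3 = -77/72.


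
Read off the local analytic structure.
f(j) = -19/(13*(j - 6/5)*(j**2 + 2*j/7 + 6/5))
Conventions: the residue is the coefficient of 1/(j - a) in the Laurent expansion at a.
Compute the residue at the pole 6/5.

The residue is -3325/6786.

At the order-1 pole 6/5 set g(j) = (j - (6/5))*f(j) = -19/(13*(j**2 + 2*j/7 + 6/5)).
Simple pole: residue = g(a) at a = 6/5, which is -3325/6786.


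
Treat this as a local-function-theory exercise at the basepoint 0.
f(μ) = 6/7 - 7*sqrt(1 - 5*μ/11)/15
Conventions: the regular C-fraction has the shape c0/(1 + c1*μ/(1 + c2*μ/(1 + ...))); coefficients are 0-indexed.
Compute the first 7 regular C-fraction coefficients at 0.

Taylor coefficients (expand at 0): a_0 = 41/105, a_1 = 7/66, a_2 = 35/2904, a_3 = 175/63888, a_4 = 4375/5622144, a_5 = 30625/123687168, a_6 = 153125/1814078464.
c0 = a_0 = 41/105. Peel one level at a time: if S = 1 + c*μ/S' with S'(0) = 1, then c is the μ-coefficient of S and S' = c*μ/(S - 1).
S_1 = c0/f = 1 + (-245/902)*μ + (69825/1627208)*μ^2 + ...; c1 = -245/902.
S_2 = c1*μ/(S_1 - 1) = 1 + (285/1804)*μ + (-25/1936)*μ^2 + ...; c2 = 285/1804.
S_3 = c2*μ/(S_2 - 1) = 1 + (205/2508)*μ + (158875/6290064)*μ^2 + ...; c3 = 205/2508.
S_4 = c3*μ/(S_3 - 1) = 1 + (-775/2508)*μ + (-25/1936)*μ^2 + ...; c4 = -775/2508.
S_5 = c4*μ/(S_4 - 1) = 1 + (-57/1364)*μ + (-1311/169136)*μ^2 + ...; c5 = -57/1364.
S_6 = c5*μ/(S_5 - 1) = 1 + (-23/124)*μ + ...; c6 = -23/124.

The regular C-fraction coefficients are [41/105, -245/902, 285/1804, 205/2508, -775/2508, -57/1364, -23/124].


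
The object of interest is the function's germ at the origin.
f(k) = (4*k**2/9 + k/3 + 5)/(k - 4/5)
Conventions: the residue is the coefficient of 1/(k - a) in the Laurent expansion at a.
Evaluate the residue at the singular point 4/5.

At the order-1 pole 4/5 set g(k) = (k - (4/5))*f(k) = 4*k**2/9 + k/3 + 5.
Simple pole: residue = g(a) at a = 4/5, which is 1249/225.

The residue is 1249/225.


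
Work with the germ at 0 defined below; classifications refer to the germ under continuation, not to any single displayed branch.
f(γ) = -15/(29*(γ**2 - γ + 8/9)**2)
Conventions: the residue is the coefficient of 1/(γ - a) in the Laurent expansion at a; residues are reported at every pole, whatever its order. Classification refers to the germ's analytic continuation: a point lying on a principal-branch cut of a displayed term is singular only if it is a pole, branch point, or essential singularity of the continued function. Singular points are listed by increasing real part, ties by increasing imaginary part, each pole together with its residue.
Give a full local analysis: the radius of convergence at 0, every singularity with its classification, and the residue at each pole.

Radius of convergence at 0: (2/3)*sqrt(2).
At (1/2) - ((1/6)*sqrt(23))*i: a pole of order 2; residue -((810/15341)*sqrt(23))*i.
At (1/2) + ((1/6)*sqrt(23))*i: a pole of order 2; residue ((810/15341)*sqrt(23))*i.

Denominator factor (γ**2 - γ + 8/9)^2: discriminant -23/9, complex-conjugate roots (1/2) + ((1/6)*sqrt(23))*i and (1/2) - ((1/6)*sqrt(23))*i; poles of order 2, moduli (2/3)*sqrt(2) and (2/3)*sqrt(2).
The radius of convergence is the smallest modulus among the singular points: (2/3)*sqrt(2).
The factor γ**2 - γ + 8/9 splits as (γ - a)(γ - a') with a = (1/2) - ((1/6)*sqrt(23))*i, a' = (1/2) + ((1/6)*sqrt(23))*i. At the order-2 pole a set g(γ) = (γ - a)^2*f(γ) = [-15/29] / (γ - a')^2.
Order-2 pole: residue = g'(a); g'((1/2) - ((1/6)*sqrt(23))*i) = -((810/15341)*sqrt(23))*i, so the residue is -((810/15341)*sqrt(23))*i.
The factor γ**2 - γ + 8/9 splits as (γ - a)(γ - a') with a = (1/2) + ((1/6)*sqrt(23))*i, a' = (1/2) - ((1/6)*sqrt(23))*i. At the order-2 pole a set g(γ) = (γ - a)^2*f(γ) = [-15/29] / (γ - a')^2.
Order-2 pole: residue = g'(a); g'((1/2) + ((1/6)*sqrt(23))*i) = ((810/15341)*sqrt(23))*i, so the residue is ((810/15341)*sqrt(23))*i.
List the singular points by increasing real part (a conjugate pair: the negative imaginary part first).


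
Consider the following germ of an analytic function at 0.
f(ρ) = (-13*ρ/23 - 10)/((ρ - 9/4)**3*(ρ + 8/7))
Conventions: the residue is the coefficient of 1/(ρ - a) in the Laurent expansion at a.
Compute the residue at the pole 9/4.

At the order-3 pole 9/4 set g(ρ) = (ρ - (9/4))^3*f(ρ) = (-13*ρ/23 - 10)/(ρ + 8/7).
Order-3 pole: residue = g''(a)/2; g''(9/4) = -9445632/19719625, so the residue is -4722816/19719625.

The residue is -4722816/19719625.


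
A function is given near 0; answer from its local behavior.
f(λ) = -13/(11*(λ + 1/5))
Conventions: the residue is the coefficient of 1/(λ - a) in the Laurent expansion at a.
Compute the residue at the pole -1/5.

At the order-1 pole -1/5 set g(λ) = (λ - (-1/5))*f(λ) = -13/11.
Simple pole: residue = g(a) at a = -1/5, which is -13/11.

The residue is -13/11.


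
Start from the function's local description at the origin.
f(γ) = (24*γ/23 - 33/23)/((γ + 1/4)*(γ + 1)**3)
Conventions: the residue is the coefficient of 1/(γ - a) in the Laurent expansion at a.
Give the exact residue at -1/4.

At the order-1 pole -1/4 set g(γ) = (γ - (-1/4))*f(γ) = (24*γ/23 - 33/23)/(γ + 1)**3.
Simple pole: residue = g(a) at a = -1/4, which is -832/207.

The residue is -832/207.


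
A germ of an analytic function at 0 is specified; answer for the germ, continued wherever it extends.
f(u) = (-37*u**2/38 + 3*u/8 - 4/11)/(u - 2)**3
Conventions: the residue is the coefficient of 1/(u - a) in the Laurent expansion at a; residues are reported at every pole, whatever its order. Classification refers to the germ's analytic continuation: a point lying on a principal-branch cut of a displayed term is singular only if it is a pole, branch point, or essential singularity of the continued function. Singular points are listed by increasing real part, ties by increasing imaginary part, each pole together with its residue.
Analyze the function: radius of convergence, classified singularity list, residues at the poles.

Radius of convergence at 0: 2.
At 2: a pole of order 3; residue -37/38.

Denominator factor (u - 2)^3: pole of order 3 at 2, modulus 2.
The radius of convergence is the smallest modulus among the singular points: 2.
At the order-3 pole 2 set g(u) = (u - (2))^3*f(u) = -37*u**2/38 + 3*u/8 - 4/11.
Order-3 pole: residue = g''(a)/2; g''(2) = -37/19, so the residue is -37/38.


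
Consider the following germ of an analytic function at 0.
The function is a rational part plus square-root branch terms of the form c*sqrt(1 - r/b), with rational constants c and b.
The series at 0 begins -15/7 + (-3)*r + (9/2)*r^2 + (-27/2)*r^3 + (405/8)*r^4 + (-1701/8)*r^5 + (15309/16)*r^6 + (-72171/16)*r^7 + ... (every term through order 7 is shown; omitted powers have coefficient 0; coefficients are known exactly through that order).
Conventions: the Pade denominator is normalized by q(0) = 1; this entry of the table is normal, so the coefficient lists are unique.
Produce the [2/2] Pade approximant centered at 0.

Taylor coefficients needed (read off): a_0 = -15/7, a_1 = -3, a_2 = 9/2, a_3 = -27/2, a_4 = 405/8.
Write the denominator as Q(r) = 1 + q1*r + q2*r^2. Requiring Q*f - P = O(r^5) with deg P <= 2 kills the coefficients of r^3..r^4 in Q*f:
  r^3: a_3 + q1*a_2 + q2*a_1 = 0, i.e. -27/2 + (9/2)*q1 + (-3)*q2 = 0.
  r^4: a_4 + q1*a_3 + q2*a_2 = 0, i.e. 405/8 + (-27/2)*q1 + (9/2)*q2 = 0.
Solving this linear system: q1 = 9/2, q2 = 9/4.
The numerator is Q*f truncated at degree 2: P0 = a_0 = -15/7; P1 = a_1 + q1*a_0 = -177/14; P2 = a_2 + q1*a_1 + q2*a_0 = -387/28.

The Pade approximant has numerator coefficients [-15/7, -177/14, -387/28]; denominator coefficients [1, 9/2, 9/4].


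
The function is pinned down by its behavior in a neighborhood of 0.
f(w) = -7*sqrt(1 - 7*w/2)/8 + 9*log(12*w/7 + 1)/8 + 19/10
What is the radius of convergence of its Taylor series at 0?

The radius of convergence is 2/7.

Branch term (-7/8)*sqrt(1 - w/(2/7)): its argument vanishes at w = 2/7, a square-root branch point, modulus 2/7.
Branch term (9/8)*log(1 - w/(-7/12)): its argument vanishes at w = -7/12, a logarithmic branch point, modulus 7/12.
The radius of convergence is the smallest modulus among the singular points: 2/7.


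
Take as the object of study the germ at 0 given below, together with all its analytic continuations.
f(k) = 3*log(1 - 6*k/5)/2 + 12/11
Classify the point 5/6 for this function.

The point is a logarithmic branch point.

The term (3/2)*log(1 - k/(5/6)) has argument 1 - 5/6/(5/6) = 0 at 5/6: a logarithmic (infinitely-sheeted) branch point; the remaining terms are analytic or single-valued there.
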